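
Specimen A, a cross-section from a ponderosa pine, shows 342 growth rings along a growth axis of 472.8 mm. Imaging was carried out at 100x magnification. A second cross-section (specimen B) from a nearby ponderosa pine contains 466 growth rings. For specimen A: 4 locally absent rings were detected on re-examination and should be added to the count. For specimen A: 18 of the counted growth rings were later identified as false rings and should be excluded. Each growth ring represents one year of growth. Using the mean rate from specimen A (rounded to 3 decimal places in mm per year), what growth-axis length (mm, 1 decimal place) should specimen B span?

671.5 mm

Specimen A: after corrections the count is 342 − 18 + 4 = 328 growth rings.
A: 472.8 mm over 328 years gives 472.8 / 328 ≈ 1.441 mm per year.
For B, 1.441 mm/year × 466 years = 671.5 mm.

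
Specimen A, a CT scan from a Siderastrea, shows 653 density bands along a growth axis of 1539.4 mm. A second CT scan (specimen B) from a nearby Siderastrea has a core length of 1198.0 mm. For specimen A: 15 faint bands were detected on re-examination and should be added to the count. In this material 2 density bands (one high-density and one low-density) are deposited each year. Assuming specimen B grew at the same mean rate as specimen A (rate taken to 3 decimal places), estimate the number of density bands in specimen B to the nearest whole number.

Specimen A: true density band count = 653 + 15 = 668.
Specimen A: with 2 density bands per year, 668 / 2 = 334 years.
A: Extension rate ≈ 1539.4 / 334 = 4.609 mm per year.
B spans 1198.0 / 4.609 = 259.93 years; at 2 density bands per year that is 259.93 × 2 ≈ 520 density bands.

520 density bands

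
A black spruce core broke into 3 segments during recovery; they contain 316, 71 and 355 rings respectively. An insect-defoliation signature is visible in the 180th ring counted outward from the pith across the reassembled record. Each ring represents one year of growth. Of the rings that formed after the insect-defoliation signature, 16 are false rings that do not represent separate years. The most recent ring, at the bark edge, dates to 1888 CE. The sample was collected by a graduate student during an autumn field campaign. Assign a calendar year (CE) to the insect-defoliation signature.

1342 CE

Total rings = 316 + 71 + 355 = 742.
Between ring 180 and the bark edge there are 742 − 180 = 562 rings.
Removing the 16 false rings leaves 562 − 16 = 546 true rings beyond the insect-defoliation signature.
Counting back 546 years from 1888 CE places the insect-defoliation signature in 1888 − 546 = 1342 CE.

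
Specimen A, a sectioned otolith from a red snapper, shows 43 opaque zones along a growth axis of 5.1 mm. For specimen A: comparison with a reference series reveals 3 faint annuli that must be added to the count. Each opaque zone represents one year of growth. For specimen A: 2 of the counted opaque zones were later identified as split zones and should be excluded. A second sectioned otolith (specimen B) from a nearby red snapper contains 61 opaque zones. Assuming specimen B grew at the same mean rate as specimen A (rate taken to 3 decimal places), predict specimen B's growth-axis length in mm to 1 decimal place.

Specimen A: correcting the raw count gives 43 − 2 + 3 = 44 true opaque zones.
A: Extension rate ≈ 5.1 / 44 = 0.116 mm/yr.
For B, 0.116 mm/year × 61 years = 7.1 mm.

7.1 mm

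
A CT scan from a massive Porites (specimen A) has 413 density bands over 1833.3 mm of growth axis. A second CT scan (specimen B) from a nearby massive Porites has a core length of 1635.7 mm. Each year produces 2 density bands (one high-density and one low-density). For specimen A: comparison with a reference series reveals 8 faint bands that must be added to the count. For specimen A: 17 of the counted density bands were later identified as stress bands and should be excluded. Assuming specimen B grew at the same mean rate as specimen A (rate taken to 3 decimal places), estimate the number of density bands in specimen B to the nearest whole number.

Specimen A: after corrections the count is 413 − 17 + 8 = 404 density bands.
Specimen A: dividing by 2 density bands per year: 404 / 2 = 202 years.
A: Mean rate = 1833.3 mm / 202 years ≈ 9.076 mm/year.
B spans 1635.7 / 9.076 = 180.22 years; at 2 density bands per year that is 180.22 × 2 ≈ 360 density bands.

360 density bands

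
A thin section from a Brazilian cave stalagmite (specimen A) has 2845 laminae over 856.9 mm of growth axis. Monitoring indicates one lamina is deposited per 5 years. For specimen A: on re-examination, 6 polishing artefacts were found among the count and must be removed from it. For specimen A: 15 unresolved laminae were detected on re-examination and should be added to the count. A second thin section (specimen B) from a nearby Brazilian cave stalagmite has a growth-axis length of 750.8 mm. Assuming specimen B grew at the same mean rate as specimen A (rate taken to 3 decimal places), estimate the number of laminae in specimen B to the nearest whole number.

Specimen A: after corrections the count is 2845 − 6 + 15 = 2854 laminae.
Specimen A: at 5 years per lamina, 2854 × 5 = 14270 years.
A: Mean rate = 856.9 mm / 14270 years ≈ 0.060 mm per year.
B spans 750.8 / 0.060 = 12513.33 years; at 5 years per lamina that is 12513.33 / 5 ≈ 2503 laminae.

2503 laminae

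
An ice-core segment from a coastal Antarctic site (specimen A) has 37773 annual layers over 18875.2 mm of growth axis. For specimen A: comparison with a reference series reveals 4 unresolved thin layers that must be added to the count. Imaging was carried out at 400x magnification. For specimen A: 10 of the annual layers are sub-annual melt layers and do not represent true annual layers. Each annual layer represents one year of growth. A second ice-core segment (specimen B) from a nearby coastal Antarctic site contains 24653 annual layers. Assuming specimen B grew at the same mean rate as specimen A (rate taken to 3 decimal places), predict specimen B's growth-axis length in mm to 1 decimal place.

Specimen A: true annual layer count = 37773 − 10 + 4 = 37767.
A: Extension rate ≈ 18875.2 / 37767 = 0.500 mm per year.
For B, 0.500 mm/year × 24653 years = 12326.5 mm.

12326.5 mm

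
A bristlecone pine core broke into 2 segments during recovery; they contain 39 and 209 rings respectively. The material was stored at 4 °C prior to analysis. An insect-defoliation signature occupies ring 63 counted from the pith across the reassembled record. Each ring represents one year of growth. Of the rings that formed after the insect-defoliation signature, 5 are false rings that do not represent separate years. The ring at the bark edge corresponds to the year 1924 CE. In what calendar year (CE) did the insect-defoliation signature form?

1744 CE

Total rings = 39 + 209 = 248.
The insect-defoliation signature sits at ring 63 from the pith, so 248 − 63 = 185 rings formed after it.
185 − 5 false = 180 true rings after the insect-defoliation signature.
1924 − 180 = 1744 CE.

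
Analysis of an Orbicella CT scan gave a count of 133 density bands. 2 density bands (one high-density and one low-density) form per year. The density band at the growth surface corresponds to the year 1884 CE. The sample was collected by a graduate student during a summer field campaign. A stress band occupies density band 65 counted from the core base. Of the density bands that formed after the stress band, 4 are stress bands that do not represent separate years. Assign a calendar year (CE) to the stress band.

1852 CE

The stress band sits at density band 65 from the core base, so 133 − 65 = 68 density bands formed after it.
Excluding 4 false density bands: 68 − 4 = 64.
With 2 density bands per year, 64 / 2 = 32 years.
Counting back 32 years from 1884 CE places the stress band in 1884 − 32 = 1852 CE.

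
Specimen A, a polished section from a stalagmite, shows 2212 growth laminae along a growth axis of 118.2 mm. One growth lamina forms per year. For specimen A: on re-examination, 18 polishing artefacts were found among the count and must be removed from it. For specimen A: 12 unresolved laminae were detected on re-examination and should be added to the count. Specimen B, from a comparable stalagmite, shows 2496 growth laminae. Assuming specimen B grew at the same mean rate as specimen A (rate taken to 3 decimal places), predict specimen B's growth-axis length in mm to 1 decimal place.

Specimen A: true growth lamina count = 2212 − 18 + 12 = 2206.
A: 118.2 mm over 2206 years gives 118.2 / 2206 ≈ 0.054 mm per year.
B's length ≈ 0.054 × 2496 = 134.8 mm.

134.8 mm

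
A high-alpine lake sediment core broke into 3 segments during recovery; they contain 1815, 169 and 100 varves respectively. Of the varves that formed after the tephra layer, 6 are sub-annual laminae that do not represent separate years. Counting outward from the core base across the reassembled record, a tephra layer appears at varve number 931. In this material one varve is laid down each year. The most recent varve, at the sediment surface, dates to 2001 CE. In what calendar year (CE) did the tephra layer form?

Total varves = 1815 + 169 + 100 = 2084.
Between varve 931 and the sediment surface there are 2084 − 931 = 1153 varves.
Removing the 6 false varves leaves 1153 − 6 = 1147 true varves beyond the tephra layer.
The varve at the sediment surface is 2001 CE, so the tephra layer dates to 2001 − 1147 = 854 CE.

854 CE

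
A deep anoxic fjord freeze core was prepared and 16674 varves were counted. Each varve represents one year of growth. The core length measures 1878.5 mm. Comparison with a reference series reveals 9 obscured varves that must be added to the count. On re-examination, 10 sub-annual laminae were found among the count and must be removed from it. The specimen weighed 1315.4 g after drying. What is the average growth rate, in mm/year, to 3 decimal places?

0.113 mm/year

True varve count = 16674 − 10 + 9 = 16673.
1878.5 mm over 16673 years gives 1878.5 / 16673 ≈ 0.113 mm/year.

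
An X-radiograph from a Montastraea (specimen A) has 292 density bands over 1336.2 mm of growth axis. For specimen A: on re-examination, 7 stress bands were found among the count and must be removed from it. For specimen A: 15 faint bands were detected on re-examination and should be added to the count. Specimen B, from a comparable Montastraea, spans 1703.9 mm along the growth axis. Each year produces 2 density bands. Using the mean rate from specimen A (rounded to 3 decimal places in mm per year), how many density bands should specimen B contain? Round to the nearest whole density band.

383 density bands

Specimen A: true density band count = 292 − 7 + 15 = 300.
Specimen A: 300 density bands at 2 per year is 300 / 2 = 150 years.
A: Extension rate ≈ 1336.2 / 150 = 8.908 mm/year.
B spans 1703.9 / 8.908 = 191.28 years; at 2 density bands per year that is 191.28 × 2 ≈ 383 density bands.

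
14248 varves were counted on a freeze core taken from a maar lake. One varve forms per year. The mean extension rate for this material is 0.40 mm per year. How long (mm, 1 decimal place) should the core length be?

5699.2 mm

14248 years of growth are recorded.
Length ≈ 0.40 × 14248 = 5699.2 mm.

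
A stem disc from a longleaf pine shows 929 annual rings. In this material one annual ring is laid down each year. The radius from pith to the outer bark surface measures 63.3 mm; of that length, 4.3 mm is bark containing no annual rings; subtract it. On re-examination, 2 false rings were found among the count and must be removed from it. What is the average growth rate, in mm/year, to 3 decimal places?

0.064 mm/year

Adjusted count: 929 − 2 = 927 annual rings.
Removing the 4.3 mm offcut leaves 63.3 − 4.3 = 59.0 mm.
Extension rate ≈ 59.0 / 927 = 0.064 mm/year.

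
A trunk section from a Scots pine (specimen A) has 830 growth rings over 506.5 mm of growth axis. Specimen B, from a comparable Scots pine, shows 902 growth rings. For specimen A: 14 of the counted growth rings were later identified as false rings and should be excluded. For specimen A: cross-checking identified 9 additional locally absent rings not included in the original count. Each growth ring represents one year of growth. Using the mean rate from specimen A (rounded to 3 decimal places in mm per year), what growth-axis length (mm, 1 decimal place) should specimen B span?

Specimen A: after corrections the count is 830 − 14 + 9 = 825 growth rings.
A: Mean rate = 506.5 mm / 825 years ≈ 0.614 mm/year.
For B, 0.614 mm/year × 902 years = 553.8 mm.

553.8 mm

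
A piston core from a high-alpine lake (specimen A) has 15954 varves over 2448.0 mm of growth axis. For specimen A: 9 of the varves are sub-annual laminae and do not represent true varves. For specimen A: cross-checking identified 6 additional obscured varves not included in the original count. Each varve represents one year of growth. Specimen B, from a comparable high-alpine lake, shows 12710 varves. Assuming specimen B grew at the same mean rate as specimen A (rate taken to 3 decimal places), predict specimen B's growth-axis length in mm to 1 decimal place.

Specimen A: adjusted count: 15954 − 9 + 6 = 15951 varves.
A: 2448.0 mm over 15951 years gives 2448.0 / 15951 ≈ 0.153 mm per year.
For B, 0.153 mm/year × 12710 years = 1944.6 mm.

1944.6 mm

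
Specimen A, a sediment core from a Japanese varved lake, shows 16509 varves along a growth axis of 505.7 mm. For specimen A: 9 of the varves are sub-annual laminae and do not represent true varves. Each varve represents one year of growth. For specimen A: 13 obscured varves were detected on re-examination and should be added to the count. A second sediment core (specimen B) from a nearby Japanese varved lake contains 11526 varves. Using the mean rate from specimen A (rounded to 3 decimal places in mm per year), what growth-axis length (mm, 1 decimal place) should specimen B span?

Specimen A: true varve count = 16509 − 9 + 13 = 16513.
A: 505.7 mm over 16513 years gives 505.7 / 16513 ≈ 0.031 mm/yr.
B's length ≈ 0.031 × 11526 = 357.3 mm.

357.3 mm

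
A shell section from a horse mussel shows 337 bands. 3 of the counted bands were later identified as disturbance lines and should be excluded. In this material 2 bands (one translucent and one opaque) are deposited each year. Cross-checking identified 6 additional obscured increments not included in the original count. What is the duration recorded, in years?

True band count = 337 − 3 + 6 = 340.
With 2 bands per year, 340 / 2 = 170 years.

170 years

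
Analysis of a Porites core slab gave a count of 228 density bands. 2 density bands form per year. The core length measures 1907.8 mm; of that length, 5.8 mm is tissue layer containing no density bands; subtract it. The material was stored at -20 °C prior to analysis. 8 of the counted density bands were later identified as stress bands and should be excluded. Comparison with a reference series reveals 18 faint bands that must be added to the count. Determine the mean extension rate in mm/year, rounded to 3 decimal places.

15.983 mm/year

Correcting the raw count gives 228 − 8 + 18 = 238 true density bands.
Dividing by 2 density bands per year: 238 / 2 = 119 years.
The growth record spans 1907.8 − 5.8 = 1902.0 mm.
Mean rate = 1902.0 mm / 119 years ≈ 15.983 mm/year.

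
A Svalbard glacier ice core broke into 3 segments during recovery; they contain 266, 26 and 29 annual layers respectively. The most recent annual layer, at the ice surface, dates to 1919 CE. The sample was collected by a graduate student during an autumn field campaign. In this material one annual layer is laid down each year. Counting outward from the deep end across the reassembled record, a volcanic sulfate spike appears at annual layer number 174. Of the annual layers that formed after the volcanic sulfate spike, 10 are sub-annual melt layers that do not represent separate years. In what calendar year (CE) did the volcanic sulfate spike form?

1782 CE

Total annual layers = 266 + 26 + 29 = 321.
Between annual layer 174 and the ice surface there are 321 − 174 = 147 annual layers.
Removing the 10 false annual layers leaves 147 − 10 = 137 true annual layers beyond the volcanic sulfate spike.
1919 − 137 = 1782 CE.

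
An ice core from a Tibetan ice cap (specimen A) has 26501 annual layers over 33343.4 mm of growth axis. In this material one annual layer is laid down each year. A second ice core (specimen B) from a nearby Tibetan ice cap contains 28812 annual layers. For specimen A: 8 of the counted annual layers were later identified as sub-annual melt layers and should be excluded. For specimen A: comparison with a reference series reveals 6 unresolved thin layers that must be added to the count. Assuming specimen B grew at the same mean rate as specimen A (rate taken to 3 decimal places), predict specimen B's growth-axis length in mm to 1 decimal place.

Specimen A: true annual layer count = 26501 − 8 + 6 = 26499.
A: 33343.4 mm over 26499 years gives 33343.4 / 26499 ≈ 1.258 mm per year.
Length of B = 1.258 × 28812 = 36245.5 mm.

36245.5 mm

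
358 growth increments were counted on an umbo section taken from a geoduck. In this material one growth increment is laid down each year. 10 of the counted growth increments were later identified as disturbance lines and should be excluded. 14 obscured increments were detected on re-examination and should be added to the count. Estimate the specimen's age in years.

Correcting the raw count gives 358 − 10 + 14 = 362 true growth increments.
One growth increment per year makes the duration 362 years.

362 years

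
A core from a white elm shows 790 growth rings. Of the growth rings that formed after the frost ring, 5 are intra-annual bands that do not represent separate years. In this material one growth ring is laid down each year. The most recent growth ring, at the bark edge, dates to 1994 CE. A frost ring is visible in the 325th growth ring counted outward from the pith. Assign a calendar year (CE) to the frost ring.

Between growth ring 325 and the bark edge there are 790 − 325 = 465 growth rings.
465 − 5 false = 460 true growth rings after the frost ring.
1994 − 460 = 1534 CE.

1534 CE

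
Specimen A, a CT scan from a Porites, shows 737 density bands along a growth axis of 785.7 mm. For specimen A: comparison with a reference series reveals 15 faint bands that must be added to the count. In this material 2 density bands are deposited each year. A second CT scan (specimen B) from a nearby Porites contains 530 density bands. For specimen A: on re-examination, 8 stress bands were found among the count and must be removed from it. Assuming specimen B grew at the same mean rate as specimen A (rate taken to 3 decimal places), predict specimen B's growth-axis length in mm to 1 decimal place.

559.7 mm

Specimen A: true density band count = 737 − 8 + 15 = 744.
Specimen A: with 2 density bands per year, 744 / 2 = 372 years.
A: Mean rate = 785.7 mm / 372 years ≈ 2.112 mm per year.
Specimen B: dividing by 2 density bands per year: 530 / 2 = 265 years. Length of B = 2.112 × 265 = 559.7 mm.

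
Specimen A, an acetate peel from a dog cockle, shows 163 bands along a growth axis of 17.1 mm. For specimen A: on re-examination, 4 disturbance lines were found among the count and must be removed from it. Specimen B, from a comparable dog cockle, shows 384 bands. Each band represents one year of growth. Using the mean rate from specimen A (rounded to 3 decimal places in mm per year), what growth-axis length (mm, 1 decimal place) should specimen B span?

Specimen A: adjusted count: 163 − 4 = 159 bands.
A: Extension rate ≈ 17.1 / 159 = 0.108 mm per year.
B's length ≈ 0.108 × 384 = 41.5 mm.

41.5 mm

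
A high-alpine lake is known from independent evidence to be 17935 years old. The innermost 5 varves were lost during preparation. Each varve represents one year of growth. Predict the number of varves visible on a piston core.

17930 varves

Expected varves over 17935 years: 17935.
Less the 5 uncaptured varves: 17935 − 5 = 17930.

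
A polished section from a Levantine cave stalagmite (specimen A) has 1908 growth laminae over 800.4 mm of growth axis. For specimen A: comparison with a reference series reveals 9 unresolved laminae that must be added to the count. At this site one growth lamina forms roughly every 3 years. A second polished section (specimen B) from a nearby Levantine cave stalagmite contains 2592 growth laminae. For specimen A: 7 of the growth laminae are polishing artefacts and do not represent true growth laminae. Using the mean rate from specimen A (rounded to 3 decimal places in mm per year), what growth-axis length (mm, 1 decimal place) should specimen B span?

1088.6 mm

Specimen A: after corrections the count is 1908 − 7 + 9 = 1910 growth laminae.
Specimen A: at 3 years per growth lamina, 1910 × 3 = 5730 years.
A: Extension rate ≈ 800.4 / 5730 = 0.140 mm/year.
Specimen B: at 3 years per growth lamina, 2592 × 3 = 7776 years. Length of B = 0.140 × 7776 = 1088.6 mm.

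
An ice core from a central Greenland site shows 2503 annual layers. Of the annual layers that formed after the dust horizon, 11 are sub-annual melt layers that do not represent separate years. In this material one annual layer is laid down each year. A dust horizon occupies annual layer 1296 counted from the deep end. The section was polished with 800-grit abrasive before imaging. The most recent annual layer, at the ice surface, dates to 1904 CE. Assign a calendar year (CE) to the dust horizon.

2503 − 1296 = 1207 annual layers lie beyond the dust horizon toward the ice surface.
Removing the 11 false annual layers leaves 1207 − 11 = 1196 true annual layers beyond the dust horizon.
Counting back 1196 years from 1904 CE places the dust horizon in 1904 − 1196 = 708 CE.

708 CE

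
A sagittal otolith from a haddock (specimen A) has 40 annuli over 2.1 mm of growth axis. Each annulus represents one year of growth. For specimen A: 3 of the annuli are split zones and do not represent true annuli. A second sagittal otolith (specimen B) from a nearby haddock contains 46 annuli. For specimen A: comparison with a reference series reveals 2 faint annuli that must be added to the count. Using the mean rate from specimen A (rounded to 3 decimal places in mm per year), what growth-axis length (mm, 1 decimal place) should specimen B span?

Specimen A: correcting the raw count gives 40 − 3 + 2 = 39 true annuli.
A: Mean rate = 2.1 mm / 39 years ≈ 0.054 mm/yr.
B's length ≈ 0.054 × 46 = 2.5 mm.

2.5 mm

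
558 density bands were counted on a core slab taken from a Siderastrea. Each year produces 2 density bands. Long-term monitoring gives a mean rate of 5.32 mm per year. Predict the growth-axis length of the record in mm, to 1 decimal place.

Dividing by 2 density bands per year: 558 / 2 = 279 years.
Predicted length = 5.32 mm/year × 279 years = 1484.3 mm.

1484.3 mm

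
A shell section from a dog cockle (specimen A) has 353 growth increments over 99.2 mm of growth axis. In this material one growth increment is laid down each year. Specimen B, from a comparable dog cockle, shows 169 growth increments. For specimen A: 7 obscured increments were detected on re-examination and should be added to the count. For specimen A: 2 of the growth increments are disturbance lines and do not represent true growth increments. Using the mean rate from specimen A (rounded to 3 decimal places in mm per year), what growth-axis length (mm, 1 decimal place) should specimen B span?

46.8 mm

Specimen A: adjusted count: 353 − 2 + 7 = 358 growth increments.
A: Mean rate = 99.2 mm / 358 years ≈ 0.277 mm per year.
Length of B = 0.277 × 169 = 46.8 mm.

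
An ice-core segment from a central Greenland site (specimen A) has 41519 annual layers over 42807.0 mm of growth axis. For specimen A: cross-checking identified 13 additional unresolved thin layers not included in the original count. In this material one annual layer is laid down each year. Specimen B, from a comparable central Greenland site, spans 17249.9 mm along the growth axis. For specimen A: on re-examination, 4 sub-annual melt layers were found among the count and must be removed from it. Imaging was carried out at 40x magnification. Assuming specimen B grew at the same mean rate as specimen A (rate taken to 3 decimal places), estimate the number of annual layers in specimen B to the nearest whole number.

Specimen A: correcting the raw count gives 41519 − 4 + 13 = 41528 true annual layers.
A: Mean rate = 42807.0 mm / 41528 years ≈ 1.031 mm/year.
For B, 17249.9 / 1.031 = 16731.23 years ≈ 16731 annual layers.

16731 annual layers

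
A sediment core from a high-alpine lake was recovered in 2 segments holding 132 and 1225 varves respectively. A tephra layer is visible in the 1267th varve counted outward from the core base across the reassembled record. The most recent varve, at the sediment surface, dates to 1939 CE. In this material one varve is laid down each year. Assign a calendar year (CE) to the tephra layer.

Total varves = 132 + 1225 = 1357.
1357 − 1267 = 90 varves lie beyond the tephra layer toward the sediment surface.
1939 − 90 = 1849 CE.

1849 CE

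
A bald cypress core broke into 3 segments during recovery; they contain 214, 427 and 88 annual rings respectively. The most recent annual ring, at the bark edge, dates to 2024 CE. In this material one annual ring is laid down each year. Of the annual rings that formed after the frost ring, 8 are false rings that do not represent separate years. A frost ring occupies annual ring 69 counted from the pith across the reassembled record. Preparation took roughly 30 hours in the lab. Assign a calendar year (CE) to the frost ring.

1372 CE

Total annual rings = 214 + 427 + 88 = 729.
The frost ring sits at annual ring 69 from the pith, so 729 − 69 = 660 annual rings formed after it.
Excluding 8 false annual rings: 660 − 8 = 652.
Counting back 652 years from 2024 CE places the frost ring in 2024 − 652 = 1372 CE.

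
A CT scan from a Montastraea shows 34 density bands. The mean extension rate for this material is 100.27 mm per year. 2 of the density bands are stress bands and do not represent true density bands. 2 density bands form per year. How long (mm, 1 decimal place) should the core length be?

1604.3 mm

After corrections the count is 34 − 2 = 32 density bands.
32 density bands at 2 per year is 32 / 2 = 16 years.
Length ≈ 100.27 × 16 = 1604.3 mm.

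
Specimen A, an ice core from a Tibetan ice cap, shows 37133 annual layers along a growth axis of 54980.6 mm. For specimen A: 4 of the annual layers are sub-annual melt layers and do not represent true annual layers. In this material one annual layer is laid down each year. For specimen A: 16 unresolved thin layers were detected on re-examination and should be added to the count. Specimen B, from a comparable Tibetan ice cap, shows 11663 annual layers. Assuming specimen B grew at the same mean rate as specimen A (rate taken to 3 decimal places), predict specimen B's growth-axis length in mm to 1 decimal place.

17261.2 mm

Specimen A: after corrections the count is 37133 − 4 + 16 = 37145 annual layers.
A: Mean rate = 54980.6 mm / 37145 years ≈ 1.480 mm per year.
B's length ≈ 1.480 × 11663 = 17261.2 mm.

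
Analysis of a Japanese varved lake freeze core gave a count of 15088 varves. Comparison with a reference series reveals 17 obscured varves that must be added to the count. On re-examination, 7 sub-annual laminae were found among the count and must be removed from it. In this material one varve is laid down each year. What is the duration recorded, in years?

Correcting the raw count gives 15088 − 7 + 17 = 15098 true varves.
With a one-to-one varve periodicity this is 15098 years.

15098 yr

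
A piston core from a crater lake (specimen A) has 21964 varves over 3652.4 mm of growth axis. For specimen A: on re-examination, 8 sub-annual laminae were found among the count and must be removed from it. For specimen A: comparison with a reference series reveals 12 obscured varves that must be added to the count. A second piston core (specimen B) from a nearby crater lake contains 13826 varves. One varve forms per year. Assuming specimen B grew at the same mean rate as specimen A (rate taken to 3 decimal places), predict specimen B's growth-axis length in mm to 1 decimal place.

2295.1 mm

Specimen A: true varve count = 21964 − 8 + 12 = 21968.
A: 3652.4 mm over 21968 years gives 3652.4 / 21968 ≈ 0.166 mm/yr.
For B, 0.166 mm/year × 13826 years = 2295.1 mm.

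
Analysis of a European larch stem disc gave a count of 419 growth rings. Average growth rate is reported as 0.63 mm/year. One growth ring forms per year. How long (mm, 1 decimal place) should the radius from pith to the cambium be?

419 years of growth are recorded.
Length ≈ 0.63 × 419 = 264.0 mm.

264.0 mm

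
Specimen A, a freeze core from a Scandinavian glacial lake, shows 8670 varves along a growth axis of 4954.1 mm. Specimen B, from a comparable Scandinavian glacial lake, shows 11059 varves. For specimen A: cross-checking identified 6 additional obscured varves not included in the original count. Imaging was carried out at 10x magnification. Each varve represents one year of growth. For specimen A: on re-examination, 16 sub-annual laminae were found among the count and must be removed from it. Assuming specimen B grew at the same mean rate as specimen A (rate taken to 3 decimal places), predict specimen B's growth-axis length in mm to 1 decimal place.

6325.7 mm

Specimen A: correcting the raw count gives 8670 − 16 + 6 = 8660 true varves.
A: Extension rate ≈ 4954.1 / 8660 = 0.572 mm/year.
Length of B = 0.572 × 11059 = 6325.7 mm.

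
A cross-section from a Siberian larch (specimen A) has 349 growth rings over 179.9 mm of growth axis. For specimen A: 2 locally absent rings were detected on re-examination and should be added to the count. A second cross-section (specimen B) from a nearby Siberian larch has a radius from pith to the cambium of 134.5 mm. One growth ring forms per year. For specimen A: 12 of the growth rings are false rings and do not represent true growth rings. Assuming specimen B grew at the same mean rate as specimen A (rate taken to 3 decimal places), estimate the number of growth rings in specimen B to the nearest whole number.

Specimen A: true growth ring count = 349 − 12 + 2 = 339.
A: Mean rate = 179.9 mm / 339 years ≈ 0.531 mm/year.
B spans 134.5 / 0.531 = 253.30 years ≈ 253 growth rings.

253 growth rings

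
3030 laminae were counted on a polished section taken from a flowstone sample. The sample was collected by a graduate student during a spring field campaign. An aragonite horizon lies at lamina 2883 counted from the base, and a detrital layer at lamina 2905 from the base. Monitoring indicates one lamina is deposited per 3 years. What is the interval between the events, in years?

66 yr

The two markers are separated by 2905 − 2883 = 22 laminae.
Multiplying by 3 years per lamina: 22 × 3 = 66 years.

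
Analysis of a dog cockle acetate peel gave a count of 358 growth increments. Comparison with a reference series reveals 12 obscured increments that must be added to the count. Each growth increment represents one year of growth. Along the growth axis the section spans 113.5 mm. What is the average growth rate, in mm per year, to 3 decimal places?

True growth increment count = 358 + 12 = 370.
113.5 mm over 370 years gives 113.5 / 370 ≈ 0.307 mm per year.

0.307 mm per year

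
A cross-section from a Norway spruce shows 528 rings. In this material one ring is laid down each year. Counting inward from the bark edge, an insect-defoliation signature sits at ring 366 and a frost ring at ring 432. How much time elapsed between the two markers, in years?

The two markers are separated by 432 − 366 = 66 rings.
One ring per year makes the interval 66 years.

66 yr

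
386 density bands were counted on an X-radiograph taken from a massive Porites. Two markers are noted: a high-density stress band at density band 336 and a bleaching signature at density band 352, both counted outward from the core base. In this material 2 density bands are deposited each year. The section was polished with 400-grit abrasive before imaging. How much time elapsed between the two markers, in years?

The two markers are separated by 352 − 336 = 16 density bands.
With 2 density bands per year, 16 / 2 = 8 years.

8 years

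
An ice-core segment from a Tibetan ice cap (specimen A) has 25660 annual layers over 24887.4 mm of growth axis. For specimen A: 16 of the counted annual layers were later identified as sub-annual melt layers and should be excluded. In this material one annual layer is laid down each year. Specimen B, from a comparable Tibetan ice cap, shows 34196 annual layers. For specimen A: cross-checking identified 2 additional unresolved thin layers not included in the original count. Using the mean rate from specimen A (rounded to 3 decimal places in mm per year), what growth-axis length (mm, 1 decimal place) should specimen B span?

33170.1 mm

Specimen A: correcting the raw count gives 25660 − 16 + 2 = 25646 true annual layers.
A: Extension rate ≈ 24887.4 / 25646 = 0.970 mm per year.
For B, 0.970 mm/year × 34196 years = 33170.1 mm.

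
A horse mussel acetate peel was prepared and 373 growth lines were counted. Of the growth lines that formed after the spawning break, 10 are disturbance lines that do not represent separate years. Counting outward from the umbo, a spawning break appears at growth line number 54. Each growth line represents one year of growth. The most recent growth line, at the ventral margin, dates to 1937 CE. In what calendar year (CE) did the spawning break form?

1628 CE

The spawning break sits at growth line 54 from the umbo, so 373 − 54 = 319 growth lines formed after it.
319 − 10 false = 309 true growth lines after the spawning break.
1937 − 309 = 1628 CE.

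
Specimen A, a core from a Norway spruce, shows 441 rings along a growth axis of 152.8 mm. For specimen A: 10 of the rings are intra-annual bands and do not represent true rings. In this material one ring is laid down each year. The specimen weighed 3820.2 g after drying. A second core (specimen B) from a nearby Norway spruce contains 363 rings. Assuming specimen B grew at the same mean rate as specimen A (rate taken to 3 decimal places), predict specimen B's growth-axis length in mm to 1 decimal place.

128.9 mm

Specimen A: after corrections the count is 441 − 10 = 431 rings.
A: 152.8 mm over 431 years gives 152.8 / 431 ≈ 0.355 mm/yr.
B's length ≈ 0.355 × 363 = 128.9 mm.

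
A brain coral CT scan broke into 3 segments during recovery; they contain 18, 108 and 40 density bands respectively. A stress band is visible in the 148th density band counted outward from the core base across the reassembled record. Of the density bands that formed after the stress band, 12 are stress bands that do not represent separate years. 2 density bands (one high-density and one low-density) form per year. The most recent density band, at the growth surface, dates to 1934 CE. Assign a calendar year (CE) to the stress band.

1931 CE

Total density bands = 18 + 108 + 40 = 166.
Between density band 148 and the growth surface there are 166 − 148 = 18 density bands.
Removing the 12 false density bands leaves 18 − 12 = 6 true density bands beyond the stress band.
Dividing by 2 density bands per year: 6 / 2 = 3 years.
The density band at the growth surface is 1934 CE, so the stress band dates to 1934 − 3 = 1931 CE.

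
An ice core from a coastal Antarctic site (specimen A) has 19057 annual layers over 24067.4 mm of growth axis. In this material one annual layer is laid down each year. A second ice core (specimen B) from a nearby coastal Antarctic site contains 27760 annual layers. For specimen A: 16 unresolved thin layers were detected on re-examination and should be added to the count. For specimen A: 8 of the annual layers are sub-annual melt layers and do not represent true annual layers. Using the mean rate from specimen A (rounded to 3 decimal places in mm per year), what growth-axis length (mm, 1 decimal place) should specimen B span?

35033.1 mm

Specimen A: true annual layer count = 19057 − 8 + 16 = 19065.
A: 24067.4 mm over 19065 years gives 24067.4 / 19065 ≈ 1.262 mm per year.
For B, 1.262 mm/year × 27760 years = 35033.1 mm.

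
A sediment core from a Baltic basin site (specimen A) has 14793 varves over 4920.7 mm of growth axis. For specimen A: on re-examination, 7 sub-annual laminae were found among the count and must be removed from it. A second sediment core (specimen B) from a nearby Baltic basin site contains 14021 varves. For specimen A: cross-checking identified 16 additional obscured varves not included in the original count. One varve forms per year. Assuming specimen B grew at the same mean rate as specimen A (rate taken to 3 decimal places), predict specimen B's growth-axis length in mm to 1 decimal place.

4655.0 mm

Specimen A: correcting the raw count gives 14793 − 7 + 16 = 14802 true varves.
A: Extension rate ≈ 4920.7 / 14802 = 0.332 mm per year.
Length of B = 0.332 × 14021 = 4655.0 mm.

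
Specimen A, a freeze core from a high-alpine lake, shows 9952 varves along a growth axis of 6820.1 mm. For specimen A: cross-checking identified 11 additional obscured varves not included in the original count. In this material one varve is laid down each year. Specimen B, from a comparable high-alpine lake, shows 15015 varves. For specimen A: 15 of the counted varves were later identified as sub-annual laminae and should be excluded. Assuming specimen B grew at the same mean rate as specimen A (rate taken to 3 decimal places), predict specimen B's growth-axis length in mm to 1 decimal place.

10300.3 mm

Specimen A: true varve count = 9952 − 15 + 11 = 9948.
A: Extension rate ≈ 6820.1 / 9948 = 0.686 mm per year.
Length of B = 0.686 × 15015 = 10300.3 mm.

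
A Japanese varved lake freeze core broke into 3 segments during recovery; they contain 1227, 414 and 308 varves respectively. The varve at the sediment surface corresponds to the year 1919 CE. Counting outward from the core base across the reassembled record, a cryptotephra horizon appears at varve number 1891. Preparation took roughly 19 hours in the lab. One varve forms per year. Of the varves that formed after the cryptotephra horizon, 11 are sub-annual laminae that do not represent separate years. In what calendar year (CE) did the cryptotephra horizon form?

1872 CE

Total varves = 1227 + 414 + 308 = 1949.
The cryptotephra horizon sits at varve 1891 from the core base, so 1949 − 1891 = 58 varves formed after it.
Excluding 11 false varves: 58 − 11 = 47.
1919 − 47 = 1872 CE.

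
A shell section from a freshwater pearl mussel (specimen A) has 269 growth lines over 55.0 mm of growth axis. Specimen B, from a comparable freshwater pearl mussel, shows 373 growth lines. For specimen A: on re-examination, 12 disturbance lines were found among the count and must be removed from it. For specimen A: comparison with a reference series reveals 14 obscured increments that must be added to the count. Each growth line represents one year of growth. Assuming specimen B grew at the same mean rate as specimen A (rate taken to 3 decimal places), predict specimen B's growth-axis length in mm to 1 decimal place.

Specimen A: true growth line count = 269 − 12 + 14 = 271.
A: Mean rate = 55.0 mm / 271 years ≈ 0.203 mm per year.
For B, 0.203 mm/year × 373 years = 75.7 mm.

75.7 mm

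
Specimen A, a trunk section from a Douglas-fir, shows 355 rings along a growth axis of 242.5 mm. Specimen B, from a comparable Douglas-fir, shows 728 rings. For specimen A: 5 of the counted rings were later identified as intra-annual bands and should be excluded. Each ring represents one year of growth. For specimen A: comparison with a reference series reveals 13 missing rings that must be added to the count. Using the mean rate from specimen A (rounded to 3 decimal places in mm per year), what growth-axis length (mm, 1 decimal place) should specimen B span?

486.3 mm

Specimen A: adjusted count: 355 − 5 + 13 = 363 rings.
A: Mean rate = 242.5 mm / 363 years ≈ 0.668 mm/yr.
B's length ≈ 0.668 × 728 = 486.3 mm.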